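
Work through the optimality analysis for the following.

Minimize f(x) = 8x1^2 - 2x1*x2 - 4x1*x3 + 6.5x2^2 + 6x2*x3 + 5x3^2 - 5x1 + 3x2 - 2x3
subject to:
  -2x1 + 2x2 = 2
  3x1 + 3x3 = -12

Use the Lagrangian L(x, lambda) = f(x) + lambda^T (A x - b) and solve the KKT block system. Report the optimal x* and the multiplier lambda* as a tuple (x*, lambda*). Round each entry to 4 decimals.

Form the Lagrangian:
  L(x, lambda) = (1/2) x^T Q x + c^T x + lambda^T (A x - b)
Stationarity (grad_x L = 0): Q x + c + A^T lambda = 0.
Primal feasibility: A x = b.

This gives the KKT block system:
  [ Q   A^T ] [ x     ]   [-c ]
  [ A    0  ] [ lambda ] = [ b ]

Solving the linear system:
  x*      = (-1.1935, -0.1935, -2.8065)
  lambda* = (6.9839, 8.8172)
  f(x*)   = 51.4194

x* = (-1.1935, -0.1935, -2.8065), lambda* = (6.9839, 8.8172)


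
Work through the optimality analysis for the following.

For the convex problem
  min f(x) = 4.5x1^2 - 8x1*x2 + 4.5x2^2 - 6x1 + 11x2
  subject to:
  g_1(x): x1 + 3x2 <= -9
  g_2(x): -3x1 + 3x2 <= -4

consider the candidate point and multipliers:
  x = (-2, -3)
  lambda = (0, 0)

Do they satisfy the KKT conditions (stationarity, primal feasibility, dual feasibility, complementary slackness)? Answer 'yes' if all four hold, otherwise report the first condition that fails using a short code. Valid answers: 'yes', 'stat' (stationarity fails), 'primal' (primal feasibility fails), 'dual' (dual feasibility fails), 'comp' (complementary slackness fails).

Gradient of f: grad f(x) = Q x + c = (0, 0)
Constraint values g_i(x) = a_i^T x - b_i:
  g_1((-2, -3)) = -2
  g_2((-2, -3)) = 1
Stationarity residual: grad f(x) + sum_i lambda_i a_i = (0, 0)
  -> stationarity OK
Primal feasibility (all g_i <= 0): FAILS
Dual feasibility (all lambda_i >= 0): OK
Complementary slackness (lambda_i * g_i(x) = 0 for all i): OK

Verdict: the first failing condition is primal_feasibility -> primal.

primal


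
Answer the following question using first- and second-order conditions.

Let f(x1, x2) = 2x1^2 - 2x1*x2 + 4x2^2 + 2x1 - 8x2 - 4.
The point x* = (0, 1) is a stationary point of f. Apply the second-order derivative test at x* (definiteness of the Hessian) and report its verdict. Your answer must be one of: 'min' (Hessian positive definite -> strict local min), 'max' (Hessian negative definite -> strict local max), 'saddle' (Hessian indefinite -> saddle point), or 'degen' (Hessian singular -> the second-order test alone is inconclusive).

Compute the Hessian H = grad^2 f:
  H = [[4, -2], [-2, 8]]
Verify stationarity: grad f(x*) = H x* + g = (0, 0).
Eigenvalues of H: 3.1716, 8.8284.
Both eigenvalues > 0, so H is positive definite -> x* is a strict local min.

min


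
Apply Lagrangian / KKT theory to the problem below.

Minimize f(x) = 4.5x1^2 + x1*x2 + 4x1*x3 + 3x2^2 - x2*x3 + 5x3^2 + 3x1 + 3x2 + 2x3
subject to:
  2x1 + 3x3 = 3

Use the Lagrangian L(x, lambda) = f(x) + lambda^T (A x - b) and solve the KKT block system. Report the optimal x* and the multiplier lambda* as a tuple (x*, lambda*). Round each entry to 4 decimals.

Form the Lagrangian:
  L(x, lambda) = (1/2) x^T Q x + c^T x + lambda^T (A x - b)
Stationarity (grad_x L = 0): Q x + c + A^T lambda = 0.
Primal feasibility: A x = b.

This gives the KKT block system:
  [ Q   A^T ] [ x     ]   [-c ]
  [ A    0  ] [ lambda ] = [ b ]

Solving the linear system:
  x*      = (0.2034, -0.3898, 0.8644)
  lambda* = (-3.9492)
  f(x*)   = 6.5085

x* = (0.2034, -0.3898, 0.8644), lambda* = (-3.9492)


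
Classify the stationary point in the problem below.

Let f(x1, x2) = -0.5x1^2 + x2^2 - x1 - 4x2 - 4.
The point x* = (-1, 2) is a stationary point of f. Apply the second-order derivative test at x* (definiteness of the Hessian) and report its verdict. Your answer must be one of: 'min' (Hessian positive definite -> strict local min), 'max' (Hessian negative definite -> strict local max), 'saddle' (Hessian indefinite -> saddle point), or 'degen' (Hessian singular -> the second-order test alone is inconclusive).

Compute the Hessian H = grad^2 f:
  H = [[-1, 0], [0, 2]]
Verify stationarity: grad f(x*) = H x* + g = (0, 0).
Eigenvalues of H: -1, 2.
Eigenvalues have mixed signs, so H is indefinite -> x* is a saddle point.

saddle


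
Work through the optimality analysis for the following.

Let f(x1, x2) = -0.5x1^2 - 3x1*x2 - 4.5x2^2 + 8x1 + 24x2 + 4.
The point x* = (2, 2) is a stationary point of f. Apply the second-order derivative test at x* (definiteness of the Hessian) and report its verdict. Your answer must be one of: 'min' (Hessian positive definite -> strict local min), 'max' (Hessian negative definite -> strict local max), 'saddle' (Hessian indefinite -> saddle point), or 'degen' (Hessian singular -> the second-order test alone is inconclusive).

Compute the Hessian H = grad^2 f:
  H = [[-1, -3], [-3, -9]]
Verify stationarity: grad f(x*) = H x* + g = (0, 0).
Eigenvalues of H: -10, 0.
H has a zero eigenvalue (singular; negative semidefinite but not definite), so H is neither positive definite, negative definite, nor indefinite. The second-order test alone is inconclusive -> degen.
(Indeed, f is constant along the null direction of H through x*, so x* is not a strict local extremum.)

degen


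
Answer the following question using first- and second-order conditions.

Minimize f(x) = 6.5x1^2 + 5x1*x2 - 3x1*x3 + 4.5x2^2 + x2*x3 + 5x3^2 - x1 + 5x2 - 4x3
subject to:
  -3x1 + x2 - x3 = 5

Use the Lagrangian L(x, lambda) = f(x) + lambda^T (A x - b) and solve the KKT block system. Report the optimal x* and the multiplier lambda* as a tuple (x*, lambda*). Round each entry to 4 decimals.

Form the Lagrangian:
  L(x, lambda) = (1/2) x^T Q x + c^T x + lambda^T (A x - b)
Stationarity (grad_x L = 0): Q x + c + A^T lambda = 0.
Primal feasibility: A x = b.

This gives the KKT block system:
  [ Q   A^T ] [ x     ]   [-c ]
  [ A    0  ] [ lambda ] = [ b ]

Solving the linear system:
  x*      = (-1.2797, 0.6823, -0.4785)
  lambda* = (-4.2633)
  f(x*)   = 13.9608

x* = (-1.2797, 0.6823, -0.4785), lambda* = (-4.2633)


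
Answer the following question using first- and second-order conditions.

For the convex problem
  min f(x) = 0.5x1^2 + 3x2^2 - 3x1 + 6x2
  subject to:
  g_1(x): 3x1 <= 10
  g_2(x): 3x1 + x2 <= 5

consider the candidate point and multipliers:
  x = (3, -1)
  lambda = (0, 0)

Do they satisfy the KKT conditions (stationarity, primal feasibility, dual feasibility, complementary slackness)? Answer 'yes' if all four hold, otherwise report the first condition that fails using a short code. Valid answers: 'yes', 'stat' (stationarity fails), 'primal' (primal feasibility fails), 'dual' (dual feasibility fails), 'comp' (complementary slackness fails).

Gradient of f: grad f(x) = Q x + c = (0, 0)
Constraint values g_i(x) = a_i^T x - b_i:
  g_1((3, -1)) = -1
  g_2((3, -1)) = 3
Stationarity residual: grad f(x) + sum_i lambda_i a_i = (0, 0)
  -> stationarity OK
Primal feasibility (all g_i <= 0): FAILS
Dual feasibility (all lambda_i >= 0): OK
Complementary slackness (lambda_i * g_i(x) = 0 for all i): OK

Verdict: the first failing condition is primal_feasibility -> primal.

primal


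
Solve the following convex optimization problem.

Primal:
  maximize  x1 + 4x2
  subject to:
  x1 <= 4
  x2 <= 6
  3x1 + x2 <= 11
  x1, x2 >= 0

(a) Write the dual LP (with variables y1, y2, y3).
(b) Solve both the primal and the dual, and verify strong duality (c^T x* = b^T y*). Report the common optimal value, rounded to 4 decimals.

The standard primal-dual pair for 'max c^T x s.t. A x <= b, x >= 0' is:
  Dual:  min b^T y  s.t.  A^T y >= c,  y >= 0.

So the dual LP is:
  minimize  4y1 + 6y2 + 11y3
  subject to:
    y1 + 3y3 >= 1
    y2 + y3 >= 4
    y1, y2, y3 >= 0

Solving the primal: x* = (1.6667, 6).
  primal value c^T x* = 25.6667.
Solving the dual: y* = (0, 3.6667, 0.3333).
  dual value b^T y* = 25.6667.
Strong duality: c^T x* = b^T y*. Confirmed.

25.6667


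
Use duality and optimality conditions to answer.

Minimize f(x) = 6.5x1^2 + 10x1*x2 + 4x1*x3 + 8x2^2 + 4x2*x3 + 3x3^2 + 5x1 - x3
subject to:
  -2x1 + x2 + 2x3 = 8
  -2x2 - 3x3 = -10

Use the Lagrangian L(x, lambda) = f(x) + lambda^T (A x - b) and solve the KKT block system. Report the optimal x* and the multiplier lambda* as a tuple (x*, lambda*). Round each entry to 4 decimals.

Form the Lagrangian:
  L(x, lambda) = (1/2) x^T Q x + c^T x + lambda^T (A x - b)
Stationarity (grad_x L = 0): Q x + c + A^T lambda = 0.
Primal feasibility: A x = b.

This gives the KKT block system:
  [ Q   A^T ] [ x     ]   [-c ]
  [ A    0  ] [ lambda ] = [ b ]

Solving the linear system:
  x*      = (-0.7531, 0.5185, 2.9877)
  lambda* = (6.1728, 9.4444)
  f(x*)   = 19.1543

x* = (-0.7531, 0.5185, 2.9877), lambda* = (6.1728, 9.4444)


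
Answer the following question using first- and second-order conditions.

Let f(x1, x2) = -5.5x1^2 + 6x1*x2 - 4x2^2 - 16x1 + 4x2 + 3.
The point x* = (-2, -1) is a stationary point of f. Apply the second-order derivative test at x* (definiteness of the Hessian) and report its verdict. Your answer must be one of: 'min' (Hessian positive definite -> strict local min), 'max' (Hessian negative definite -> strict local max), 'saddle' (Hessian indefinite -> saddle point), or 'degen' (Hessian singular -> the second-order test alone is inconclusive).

Compute the Hessian H = grad^2 f:
  H = [[-11, 6], [6, -8]]
Verify stationarity: grad f(x*) = H x* + g = (0, 0).
Eigenvalues of H: -15.6847, -3.3153.
Both eigenvalues < 0, so H is negative definite -> x* is a strict local max.

max


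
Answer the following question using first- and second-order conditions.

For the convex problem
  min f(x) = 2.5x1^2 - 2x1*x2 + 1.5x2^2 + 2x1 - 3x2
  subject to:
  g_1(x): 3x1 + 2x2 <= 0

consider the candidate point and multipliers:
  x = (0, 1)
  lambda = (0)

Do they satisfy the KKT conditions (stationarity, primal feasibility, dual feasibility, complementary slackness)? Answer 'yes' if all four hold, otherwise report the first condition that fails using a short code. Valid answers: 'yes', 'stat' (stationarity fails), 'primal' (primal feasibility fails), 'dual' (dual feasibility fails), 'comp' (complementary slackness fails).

Gradient of f: grad f(x) = Q x + c = (0, 0)
Constraint values g_i(x) = a_i^T x - b_i:
  g_1((0, 1)) = 2
Stationarity residual: grad f(x) + sum_i lambda_i a_i = (0, 0)
  -> stationarity OK
Primal feasibility (all g_i <= 0): FAILS
Dual feasibility (all lambda_i >= 0): OK
Complementary slackness (lambda_i * g_i(x) = 0 for all i): OK

Verdict: the first failing condition is primal_feasibility -> primal.

primal


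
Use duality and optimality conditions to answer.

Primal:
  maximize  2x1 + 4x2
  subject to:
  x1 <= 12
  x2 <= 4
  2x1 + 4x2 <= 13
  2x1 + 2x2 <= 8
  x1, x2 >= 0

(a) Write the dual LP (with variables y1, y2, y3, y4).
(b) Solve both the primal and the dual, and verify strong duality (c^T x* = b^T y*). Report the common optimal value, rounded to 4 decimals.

The standard primal-dual pair for 'max c^T x s.t. A x <= b, x >= 0' is:
  Dual:  min b^T y  s.t.  A^T y >= c,  y >= 0.

So the dual LP is:
  minimize  12y1 + 4y2 + 13y3 + 8y4
  subject to:
    y1 + 2y3 + 2y4 >= 2
    y2 + 4y3 + 2y4 >= 4
    y1, y2, y3, y4 >= 0

Solving the primal: x* = (1.5, 2.5).
  primal value c^T x* = 13.
Solving the dual: y* = (0, 0, 1, 0).
  dual value b^T y* = 13.
Strong duality: c^T x* = b^T y*. Confirmed.

13


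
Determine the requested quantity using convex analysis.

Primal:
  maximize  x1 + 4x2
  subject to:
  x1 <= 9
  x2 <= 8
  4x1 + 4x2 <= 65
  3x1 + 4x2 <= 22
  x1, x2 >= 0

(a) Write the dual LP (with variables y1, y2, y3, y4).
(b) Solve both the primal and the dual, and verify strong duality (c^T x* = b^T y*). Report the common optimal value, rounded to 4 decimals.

The standard primal-dual pair for 'max c^T x s.t. A x <= b, x >= 0' is:
  Dual:  min b^T y  s.t.  A^T y >= c,  y >= 0.

So the dual LP is:
  minimize  9y1 + 8y2 + 65y3 + 22y4
  subject to:
    y1 + 4y3 + 3y4 >= 1
    y2 + 4y3 + 4y4 >= 4
    y1, y2, y3, y4 >= 0

Solving the primal: x* = (0, 5.5).
  primal value c^T x* = 22.
Solving the dual: y* = (0, 0, 0, 1).
  dual value b^T y* = 22.
Strong duality: c^T x* = b^T y*. Confirmed.

22


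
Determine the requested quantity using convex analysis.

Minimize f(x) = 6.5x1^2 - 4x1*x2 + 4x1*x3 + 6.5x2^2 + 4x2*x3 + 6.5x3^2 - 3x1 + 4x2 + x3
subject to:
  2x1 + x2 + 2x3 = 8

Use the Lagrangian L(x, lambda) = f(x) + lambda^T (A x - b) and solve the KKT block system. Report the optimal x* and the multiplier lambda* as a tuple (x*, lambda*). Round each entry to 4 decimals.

Form the Lagrangian:
  L(x, lambda) = (1/2) x^T Q x + c^T x + lambda^T (A x - b)
Stationarity (grad_x L = 0): Q x + c + A^T lambda = 0.
Primal feasibility: A x = b.

This gives the KKT block system:
  [ Q   A^T ] [ x     ]   [-c ]
  [ A    0  ] [ lambda ] = [ b ]

Solving the linear system:
  x*      = (2.4622, 1.2341, 0.9208)
  lambda* = (-13.8776)
  f(x*)   = 54.7455

x* = (2.4622, 1.2341, 0.9208), lambda* = (-13.8776)


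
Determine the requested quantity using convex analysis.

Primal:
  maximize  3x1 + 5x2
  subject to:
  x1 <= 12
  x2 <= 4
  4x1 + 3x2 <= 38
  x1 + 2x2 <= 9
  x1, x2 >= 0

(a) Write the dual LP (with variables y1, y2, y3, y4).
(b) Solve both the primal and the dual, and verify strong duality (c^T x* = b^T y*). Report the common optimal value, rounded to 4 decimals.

The standard primal-dual pair for 'max c^T x s.t. A x <= b, x >= 0' is:
  Dual:  min b^T y  s.t.  A^T y >= c,  y >= 0.

So the dual LP is:
  minimize  12y1 + 4y2 + 38y3 + 9y4
  subject to:
    y1 + 4y3 + y4 >= 3
    y2 + 3y3 + 2y4 >= 5
    y1, y2, y3, y4 >= 0

Solving the primal: x* = (9, 0).
  primal value c^T x* = 27.
Solving the dual: y* = (0, 0, 0, 3).
  dual value b^T y* = 27.
Strong duality: c^T x* = b^T y*. Confirmed.

27


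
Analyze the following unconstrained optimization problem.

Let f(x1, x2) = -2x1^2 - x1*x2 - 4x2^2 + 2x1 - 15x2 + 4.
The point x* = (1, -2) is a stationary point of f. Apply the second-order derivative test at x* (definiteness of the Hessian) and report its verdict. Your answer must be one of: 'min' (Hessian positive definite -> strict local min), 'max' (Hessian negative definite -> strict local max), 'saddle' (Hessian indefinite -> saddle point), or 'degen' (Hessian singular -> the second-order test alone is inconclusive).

Compute the Hessian H = grad^2 f:
  H = [[-4, -1], [-1, -8]]
Verify stationarity: grad f(x*) = H x* + g = (0, 0).
Eigenvalues of H: -8.2361, -3.7639.
Both eigenvalues < 0, so H is negative definite -> x* is a strict local max.

max


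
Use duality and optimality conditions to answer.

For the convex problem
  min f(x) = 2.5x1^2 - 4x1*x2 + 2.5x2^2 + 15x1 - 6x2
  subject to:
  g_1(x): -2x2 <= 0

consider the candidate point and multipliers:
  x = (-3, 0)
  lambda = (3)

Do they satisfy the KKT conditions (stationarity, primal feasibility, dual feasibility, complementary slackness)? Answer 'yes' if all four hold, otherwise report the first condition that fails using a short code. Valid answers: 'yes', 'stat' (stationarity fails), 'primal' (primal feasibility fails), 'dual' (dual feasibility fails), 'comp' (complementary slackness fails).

Gradient of f: grad f(x) = Q x + c = (0, 6)
Constraint values g_i(x) = a_i^T x - b_i:
  g_1((-3, 0)) = 0
Stationarity residual: grad f(x) + sum_i lambda_i a_i = (0, 0)
  -> stationarity OK
Primal feasibility (all g_i <= 0): OK
Dual feasibility (all lambda_i >= 0): OK
Complementary slackness (lambda_i * g_i(x) = 0 for all i): OK

Verdict: yes, KKT holds.

yes


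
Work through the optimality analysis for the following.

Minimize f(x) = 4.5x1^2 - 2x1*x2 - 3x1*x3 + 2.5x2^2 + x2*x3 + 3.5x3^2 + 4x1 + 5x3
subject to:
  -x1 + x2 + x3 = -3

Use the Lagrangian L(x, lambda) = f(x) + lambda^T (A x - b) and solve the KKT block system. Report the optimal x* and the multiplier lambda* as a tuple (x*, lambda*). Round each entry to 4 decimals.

Form the Lagrangian:
  L(x, lambda) = (1/2) x^T Q x + c^T x + lambda^T (A x - b)
Stationarity (grad_x L = 0): Q x + c + A^T lambda = 0.
Primal feasibility: A x = b.

This gives the KKT block system:
  [ Q   A^T ] [ x     ]   [-c ]
  [ A    0  ] [ lambda ] = [ b ]

Solving the linear system:
  x*      = (-0.4667, -1.5333, -1.9333)
  lambda* = (8.6667)
  f(x*)   = 7.2333

x* = (-0.4667, -1.5333, -1.9333), lambda* = (8.6667)


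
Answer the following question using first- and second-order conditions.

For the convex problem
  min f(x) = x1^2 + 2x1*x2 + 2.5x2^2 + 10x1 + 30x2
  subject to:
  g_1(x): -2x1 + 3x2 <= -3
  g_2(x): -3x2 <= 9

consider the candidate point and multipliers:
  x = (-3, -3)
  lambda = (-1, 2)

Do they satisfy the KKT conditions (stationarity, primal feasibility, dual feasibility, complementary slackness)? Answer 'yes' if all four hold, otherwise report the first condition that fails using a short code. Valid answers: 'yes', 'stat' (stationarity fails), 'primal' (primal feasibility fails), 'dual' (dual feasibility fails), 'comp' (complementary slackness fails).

Gradient of f: grad f(x) = Q x + c = (-2, 9)
Constraint values g_i(x) = a_i^T x - b_i:
  g_1((-3, -3)) = 0
  g_2((-3, -3)) = 0
Stationarity residual: grad f(x) + sum_i lambda_i a_i = (0, 0)
  -> stationarity OK
Primal feasibility (all g_i <= 0): OK
Dual feasibility (all lambda_i >= 0): FAILS
Complementary slackness (lambda_i * g_i(x) = 0 for all i): OK

Verdict: the first failing condition is dual_feasibility -> dual.

dual


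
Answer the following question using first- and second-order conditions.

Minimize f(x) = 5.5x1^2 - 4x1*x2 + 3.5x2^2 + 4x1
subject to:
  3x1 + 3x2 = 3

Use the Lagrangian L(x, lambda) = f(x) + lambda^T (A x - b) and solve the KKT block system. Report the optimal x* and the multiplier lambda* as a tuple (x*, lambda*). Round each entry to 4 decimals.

Form the Lagrangian:
  L(x, lambda) = (1/2) x^T Q x + c^T x + lambda^T (A x - b)
Stationarity (grad_x L = 0): Q x + c + A^T lambda = 0.
Primal feasibility: A x = b.

This gives the KKT block system:
  [ Q   A^T ] [ x     ]   [-c ]
  [ A    0  ] [ lambda ] = [ b ]

Solving the linear system:
  x*      = (0.2692, 0.7308)
  lambda* = (-1.3462)
  f(x*)   = 2.5577

x* = (0.2692, 0.7308), lambda* = (-1.3462)


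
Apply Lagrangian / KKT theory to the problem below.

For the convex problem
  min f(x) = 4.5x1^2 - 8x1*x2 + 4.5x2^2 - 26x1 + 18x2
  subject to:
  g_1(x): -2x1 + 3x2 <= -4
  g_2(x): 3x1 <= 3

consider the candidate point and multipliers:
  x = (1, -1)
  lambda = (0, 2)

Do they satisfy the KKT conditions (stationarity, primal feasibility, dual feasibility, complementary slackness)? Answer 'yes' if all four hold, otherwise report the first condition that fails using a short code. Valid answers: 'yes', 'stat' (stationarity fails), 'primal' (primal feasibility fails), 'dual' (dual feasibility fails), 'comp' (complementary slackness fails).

Gradient of f: grad f(x) = Q x + c = (-9, 1)
Constraint values g_i(x) = a_i^T x - b_i:
  g_1((1, -1)) = -1
  g_2((1, -1)) = 0
Stationarity residual: grad f(x) + sum_i lambda_i a_i = (-3, 1)
  -> stationarity FAILS
Primal feasibility (all g_i <= 0): OK
Dual feasibility (all lambda_i >= 0): OK
Complementary slackness (lambda_i * g_i(x) = 0 for all i): OK

Verdict: the first failing condition is stationarity -> stat.

stat


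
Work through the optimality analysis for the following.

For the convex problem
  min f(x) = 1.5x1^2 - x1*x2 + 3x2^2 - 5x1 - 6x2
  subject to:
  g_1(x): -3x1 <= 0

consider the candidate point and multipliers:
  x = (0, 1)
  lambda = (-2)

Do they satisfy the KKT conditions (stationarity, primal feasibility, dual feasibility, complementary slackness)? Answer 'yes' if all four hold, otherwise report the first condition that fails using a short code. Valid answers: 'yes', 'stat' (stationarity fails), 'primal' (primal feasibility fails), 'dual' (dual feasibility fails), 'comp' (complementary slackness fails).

Gradient of f: grad f(x) = Q x + c = (-6, 0)
Constraint values g_i(x) = a_i^T x - b_i:
  g_1((0, 1)) = 0
Stationarity residual: grad f(x) + sum_i lambda_i a_i = (0, 0)
  -> stationarity OK
Primal feasibility (all g_i <= 0): OK
Dual feasibility (all lambda_i >= 0): FAILS
Complementary slackness (lambda_i * g_i(x) = 0 for all i): OK

Verdict: the first failing condition is dual_feasibility -> dual.

dual


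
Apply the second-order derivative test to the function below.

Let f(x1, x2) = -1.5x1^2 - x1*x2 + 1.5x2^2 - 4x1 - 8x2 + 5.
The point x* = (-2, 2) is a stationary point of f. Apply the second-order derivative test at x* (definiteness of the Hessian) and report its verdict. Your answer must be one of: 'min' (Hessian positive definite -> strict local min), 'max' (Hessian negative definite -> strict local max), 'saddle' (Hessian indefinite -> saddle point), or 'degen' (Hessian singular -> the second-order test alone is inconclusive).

Compute the Hessian H = grad^2 f:
  H = [[-3, -1], [-1, 3]]
Verify stationarity: grad f(x*) = H x* + g = (0, 0).
Eigenvalues of H: -3.1623, 3.1623.
Eigenvalues have mixed signs, so H is indefinite -> x* is a saddle point.

saddle


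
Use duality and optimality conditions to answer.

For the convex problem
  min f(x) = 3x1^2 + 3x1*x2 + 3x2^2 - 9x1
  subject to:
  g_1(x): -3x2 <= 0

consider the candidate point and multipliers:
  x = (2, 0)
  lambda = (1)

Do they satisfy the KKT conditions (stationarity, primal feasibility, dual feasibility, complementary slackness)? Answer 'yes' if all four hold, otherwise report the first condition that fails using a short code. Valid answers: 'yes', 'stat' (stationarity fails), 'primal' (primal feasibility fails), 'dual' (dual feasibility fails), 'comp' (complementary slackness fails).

Gradient of f: grad f(x) = Q x + c = (3, 6)
Constraint values g_i(x) = a_i^T x - b_i:
  g_1((2, 0)) = 0
Stationarity residual: grad f(x) + sum_i lambda_i a_i = (3, 3)
  -> stationarity FAILS
Primal feasibility (all g_i <= 0): OK
Dual feasibility (all lambda_i >= 0): OK
Complementary slackness (lambda_i * g_i(x) = 0 for all i): OK

Verdict: the first failing condition is stationarity -> stat.

stat


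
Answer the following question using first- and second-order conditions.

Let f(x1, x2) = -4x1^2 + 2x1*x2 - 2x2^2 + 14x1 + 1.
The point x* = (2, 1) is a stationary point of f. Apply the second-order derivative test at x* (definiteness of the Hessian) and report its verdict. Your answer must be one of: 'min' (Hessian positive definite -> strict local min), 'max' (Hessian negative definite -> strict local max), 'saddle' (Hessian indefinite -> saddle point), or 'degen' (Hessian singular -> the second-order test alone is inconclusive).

Compute the Hessian H = grad^2 f:
  H = [[-8, 2], [2, -4]]
Verify stationarity: grad f(x*) = H x* + g = (0, 0).
Eigenvalues of H: -8.8284, -3.1716.
Both eigenvalues < 0, so H is negative definite -> x* is a strict local max.

max


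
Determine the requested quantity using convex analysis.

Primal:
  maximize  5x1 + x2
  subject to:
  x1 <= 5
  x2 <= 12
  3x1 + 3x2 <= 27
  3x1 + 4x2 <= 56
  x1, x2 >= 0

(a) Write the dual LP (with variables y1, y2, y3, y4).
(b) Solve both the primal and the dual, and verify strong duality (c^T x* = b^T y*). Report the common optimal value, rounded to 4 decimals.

The standard primal-dual pair for 'max c^T x s.t. A x <= b, x >= 0' is:
  Dual:  min b^T y  s.t.  A^T y >= c,  y >= 0.

So the dual LP is:
  minimize  5y1 + 12y2 + 27y3 + 56y4
  subject to:
    y1 + 3y3 + 3y4 >= 5
    y2 + 3y3 + 4y4 >= 1
    y1, y2, y3, y4 >= 0

Solving the primal: x* = (5, 4).
  primal value c^T x* = 29.
Solving the dual: y* = (4, 0, 0.3333, 0).
  dual value b^T y* = 29.
Strong duality: c^T x* = b^T y*. Confirmed.

29


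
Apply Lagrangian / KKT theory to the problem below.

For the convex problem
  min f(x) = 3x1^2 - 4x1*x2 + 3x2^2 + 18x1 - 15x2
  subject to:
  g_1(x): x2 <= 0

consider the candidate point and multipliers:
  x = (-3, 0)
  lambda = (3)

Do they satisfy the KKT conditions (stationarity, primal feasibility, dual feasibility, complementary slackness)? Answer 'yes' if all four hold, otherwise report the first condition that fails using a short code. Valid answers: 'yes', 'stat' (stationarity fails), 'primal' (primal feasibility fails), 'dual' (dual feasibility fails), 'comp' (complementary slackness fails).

Gradient of f: grad f(x) = Q x + c = (0, -3)
Constraint values g_i(x) = a_i^T x - b_i:
  g_1((-3, 0)) = 0
Stationarity residual: grad f(x) + sum_i lambda_i a_i = (0, 0)
  -> stationarity OK
Primal feasibility (all g_i <= 0): OK
Dual feasibility (all lambda_i >= 0): OK
Complementary slackness (lambda_i * g_i(x) = 0 for all i): OK

Verdict: yes, KKT holds.

yes


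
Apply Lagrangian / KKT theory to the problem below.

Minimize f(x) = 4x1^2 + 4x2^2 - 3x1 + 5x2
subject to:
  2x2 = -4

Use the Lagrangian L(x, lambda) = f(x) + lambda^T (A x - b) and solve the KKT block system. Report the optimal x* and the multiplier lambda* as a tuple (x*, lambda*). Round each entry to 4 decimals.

Form the Lagrangian:
  L(x, lambda) = (1/2) x^T Q x + c^T x + lambda^T (A x - b)
Stationarity (grad_x L = 0): Q x + c + A^T lambda = 0.
Primal feasibility: A x = b.

This gives the KKT block system:
  [ Q   A^T ] [ x     ]   [-c ]
  [ A    0  ] [ lambda ] = [ b ]

Solving the linear system:
  x*      = (0.375, -2)
  lambda* = (5.5)
  f(x*)   = 5.4375

x* = (0.375, -2), lambda* = (5.5)


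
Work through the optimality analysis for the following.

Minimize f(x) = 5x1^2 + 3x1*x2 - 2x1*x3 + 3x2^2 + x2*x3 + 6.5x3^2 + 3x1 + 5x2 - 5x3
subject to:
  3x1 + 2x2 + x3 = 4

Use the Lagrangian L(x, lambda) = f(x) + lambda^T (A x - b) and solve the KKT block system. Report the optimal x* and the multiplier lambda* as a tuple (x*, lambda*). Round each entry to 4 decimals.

Form the Lagrangian:
  L(x, lambda) = (1/2) x^T Q x + c^T x + lambda^T (A x - b)
Stationarity (grad_x L = 0): Q x + c + A^T lambda = 0.
Primal feasibility: A x = b.

This gives the KKT block system:
  [ Q   A^T ] [ x     ]   [-c ]
  [ A    0  ] [ lambda ] = [ b ]

Solving the linear system:
  x*      = (1.1688, -0.2008, 0.8951)
  lambda* = (-4.0985)
  f(x*)   = 7.2104

x* = (1.1688, -0.2008, 0.8951), lambda* = (-4.0985)


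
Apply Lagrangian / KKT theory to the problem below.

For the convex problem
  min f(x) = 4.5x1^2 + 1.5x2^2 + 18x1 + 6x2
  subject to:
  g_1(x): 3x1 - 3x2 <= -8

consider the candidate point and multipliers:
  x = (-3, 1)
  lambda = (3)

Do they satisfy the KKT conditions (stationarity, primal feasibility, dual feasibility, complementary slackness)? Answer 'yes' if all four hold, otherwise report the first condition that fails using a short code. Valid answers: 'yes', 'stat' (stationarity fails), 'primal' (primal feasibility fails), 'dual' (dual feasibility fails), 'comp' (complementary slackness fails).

Gradient of f: grad f(x) = Q x + c = (-9, 9)
Constraint values g_i(x) = a_i^T x - b_i:
  g_1((-3, 1)) = -4
Stationarity residual: grad f(x) + sum_i lambda_i a_i = (0, 0)
  -> stationarity OK
Primal feasibility (all g_i <= 0): OK
Dual feasibility (all lambda_i >= 0): OK
Complementary slackness (lambda_i * g_i(x) = 0 for all i): FAILS

Verdict: the first failing condition is complementary_slackness -> comp.

comp


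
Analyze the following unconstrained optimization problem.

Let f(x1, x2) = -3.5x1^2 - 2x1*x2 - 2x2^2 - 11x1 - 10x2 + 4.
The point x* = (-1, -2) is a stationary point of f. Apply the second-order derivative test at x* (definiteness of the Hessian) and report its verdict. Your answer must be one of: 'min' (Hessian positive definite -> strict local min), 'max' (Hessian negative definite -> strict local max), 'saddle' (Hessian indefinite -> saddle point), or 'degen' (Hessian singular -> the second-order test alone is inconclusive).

Compute the Hessian H = grad^2 f:
  H = [[-7, -2], [-2, -4]]
Verify stationarity: grad f(x*) = H x* + g = (0, 0).
Eigenvalues of H: -8, -3.
Both eigenvalues < 0, so H is negative definite -> x* is a strict local max.

max


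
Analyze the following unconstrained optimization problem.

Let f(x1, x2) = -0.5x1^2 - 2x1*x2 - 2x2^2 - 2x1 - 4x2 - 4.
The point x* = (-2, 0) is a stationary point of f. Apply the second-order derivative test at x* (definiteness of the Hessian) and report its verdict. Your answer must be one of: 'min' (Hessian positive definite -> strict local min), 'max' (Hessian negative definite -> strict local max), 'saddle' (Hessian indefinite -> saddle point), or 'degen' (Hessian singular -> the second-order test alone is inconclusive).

Compute the Hessian H = grad^2 f:
  H = [[-1, -2], [-2, -4]]
Verify stationarity: grad f(x*) = H x* + g = (0, 0).
Eigenvalues of H: -5, 0.
H has a zero eigenvalue (singular; negative semidefinite but not definite), so H is neither positive definite, negative definite, nor indefinite. The second-order test alone is inconclusive -> degen.
(Indeed, f is constant along the null direction of H through x*, so x* is not a strict local extremum.)

degen


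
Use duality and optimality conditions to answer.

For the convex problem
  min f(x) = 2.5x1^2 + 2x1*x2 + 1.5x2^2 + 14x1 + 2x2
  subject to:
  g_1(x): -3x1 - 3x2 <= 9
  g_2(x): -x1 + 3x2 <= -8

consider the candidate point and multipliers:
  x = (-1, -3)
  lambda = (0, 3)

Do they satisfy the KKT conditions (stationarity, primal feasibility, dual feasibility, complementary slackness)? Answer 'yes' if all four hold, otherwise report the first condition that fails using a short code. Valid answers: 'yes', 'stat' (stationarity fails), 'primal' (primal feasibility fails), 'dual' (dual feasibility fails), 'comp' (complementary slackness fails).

Gradient of f: grad f(x) = Q x + c = (3, -9)
Constraint values g_i(x) = a_i^T x - b_i:
  g_1((-1, -3)) = 3
  g_2((-1, -3)) = 0
Stationarity residual: grad f(x) + sum_i lambda_i a_i = (0, 0)
  -> stationarity OK
Primal feasibility (all g_i <= 0): FAILS
Dual feasibility (all lambda_i >= 0): OK
Complementary slackness (lambda_i * g_i(x) = 0 for all i): OK

Verdict: the first failing condition is primal_feasibility -> primal.

primal


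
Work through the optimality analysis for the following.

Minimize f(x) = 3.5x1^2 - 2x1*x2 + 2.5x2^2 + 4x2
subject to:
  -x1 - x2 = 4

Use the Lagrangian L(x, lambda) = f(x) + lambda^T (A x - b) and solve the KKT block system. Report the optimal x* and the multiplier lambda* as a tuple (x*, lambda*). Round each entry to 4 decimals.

Form the Lagrangian:
  L(x, lambda) = (1/2) x^T Q x + c^T x + lambda^T (A x - b)
Stationarity (grad_x L = 0): Q x + c + A^T lambda = 0.
Primal feasibility: A x = b.

This gives the KKT block system:
  [ Q   A^T ] [ x     ]   [-c ]
  [ A    0  ] [ lambda ] = [ b ]

Solving the linear system:
  x*      = (-1.5, -2.5)
  lambda* = (-5.5)
  f(x*)   = 6

x* = (-1.5, -2.5), lambda* = (-5.5)


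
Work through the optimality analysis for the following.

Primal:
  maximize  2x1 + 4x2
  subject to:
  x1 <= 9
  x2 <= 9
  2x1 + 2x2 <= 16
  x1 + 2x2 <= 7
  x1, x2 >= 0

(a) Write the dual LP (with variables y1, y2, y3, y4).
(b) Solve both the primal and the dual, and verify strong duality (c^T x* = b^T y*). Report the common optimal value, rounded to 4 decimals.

The standard primal-dual pair for 'max c^T x s.t. A x <= b, x >= 0' is:
  Dual:  min b^T y  s.t.  A^T y >= c,  y >= 0.

So the dual LP is:
  minimize  9y1 + 9y2 + 16y3 + 7y4
  subject to:
    y1 + 2y3 + y4 >= 2
    y2 + 2y3 + 2y4 >= 4
    y1, y2, y3, y4 >= 0

Solving the primal: x* = (7, 0).
  primal value c^T x* = 14.
Solving the dual: y* = (0, 0, 0, 2).
  dual value b^T y* = 14.
Strong duality: c^T x* = b^T y*. Confirmed.

14


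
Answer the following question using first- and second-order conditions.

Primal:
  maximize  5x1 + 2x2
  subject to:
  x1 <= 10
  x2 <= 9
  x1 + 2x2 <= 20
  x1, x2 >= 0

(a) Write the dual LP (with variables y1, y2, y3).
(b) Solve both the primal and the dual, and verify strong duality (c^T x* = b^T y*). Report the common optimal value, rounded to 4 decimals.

The standard primal-dual pair for 'max c^T x s.t. A x <= b, x >= 0' is:
  Dual:  min b^T y  s.t.  A^T y >= c,  y >= 0.

So the dual LP is:
  minimize  10y1 + 9y2 + 20y3
  subject to:
    y1 + y3 >= 5
    y2 + 2y3 >= 2
    y1, y2, y3 >= 0

Solving the primal: x* = (10, 5).
  primal value c^T x* = 60.
Solving the dual: y* = (4, 0, 1).
  dual value b^T y* = 60.
Strong duality: c^T x* = b^T y*. Confirmed.

60


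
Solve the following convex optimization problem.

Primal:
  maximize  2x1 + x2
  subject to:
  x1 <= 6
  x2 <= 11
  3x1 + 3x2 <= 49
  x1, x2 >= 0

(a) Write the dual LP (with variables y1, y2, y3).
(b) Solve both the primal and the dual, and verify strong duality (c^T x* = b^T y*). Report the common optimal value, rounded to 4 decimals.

The standard primal-dual pair for 'max c^T x s.t. A x <= b, x >= 0' is:
  Dual:  min b^T y  s.t.  A^T y >= c,  y >= 0.

So the dual LP is:
  minimize  6y1 + 11y2 + 49y3
  subject to:
    y1 + 3y3 >= 2
    y2 + 3y3 >= 1
    y1, y2, y3 >= 0

Solving the primal: x* = (6, 10.3333).
  primal value c^T x* = 22.3333.
Solving the dual: y* = (1, 0, 0.3333).
  dual value b^T y* = 22.3333.
Strong duality: c^T x* = b^T y*. Confirmed.

22.3333


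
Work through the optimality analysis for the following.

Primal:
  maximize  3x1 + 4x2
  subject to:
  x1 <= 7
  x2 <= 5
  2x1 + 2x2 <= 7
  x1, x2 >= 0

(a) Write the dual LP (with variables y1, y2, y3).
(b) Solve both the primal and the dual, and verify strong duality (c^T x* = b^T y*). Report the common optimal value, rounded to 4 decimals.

The standard primal-dual pair for 'max c^T x s.t. A x <= b, x >= 0' is:
  Dual:  min b^T y  s.t.  A^T y >= c,  y >= 0.

So the dual LP is:
  minimize  7y1 + 5y2 + 7y3
  subject to:
    y1 + 2y3 >= 3
    y2 + 2y3 >= 4
    y1, y2, y3 >= 0

Solving the primal: x* = (0, 3.5).
  primal value c^T x* = 14.
Solving the dual: y* = (0, 0, 2).
  dual value b^T y* = 14.
Strong duality: c^T x* = b^T y*. Confirmed.

14


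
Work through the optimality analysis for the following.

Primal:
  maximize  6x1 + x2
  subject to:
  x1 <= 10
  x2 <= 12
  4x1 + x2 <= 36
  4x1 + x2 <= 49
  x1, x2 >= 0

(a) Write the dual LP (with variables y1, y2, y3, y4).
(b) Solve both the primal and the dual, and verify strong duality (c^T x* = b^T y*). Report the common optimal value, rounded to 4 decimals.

The standard primal-dual pair for 'max c^T x s.t. A x <= b, x >= 0' is:
  Dual:  min b^T y  s.t.  A^T y >= c,  y >= 0.

So the dual LP is:
  minimize  10y1 + 12y2 + 36y3 + 49y4
  subject to:
    y1 + 4y3 + 4y4 >= 6
    y2 + y3 + y4 >= 1
    y1, y2, y3, y4 >= 0

Solving the primal: x* = (9, 0).
  primal value c^T x* = 54.
Solving the dual: y* = (0, 0, 1.5, 0).
  dual value b^T y* = 54.
Strong duality: c^T x* = b^T y*. Confirmed.

54


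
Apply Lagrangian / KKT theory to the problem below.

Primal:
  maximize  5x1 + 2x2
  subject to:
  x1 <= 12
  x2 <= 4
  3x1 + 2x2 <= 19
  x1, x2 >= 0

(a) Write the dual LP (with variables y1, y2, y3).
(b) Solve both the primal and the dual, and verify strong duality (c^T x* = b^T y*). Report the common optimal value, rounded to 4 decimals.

The standard primal-dual pair for 'max c^T x s.t. A x <= b, x >= 0' is:
  Dual:  min b^T y  s.t.  A^T y >= c,  y >= 0.

So the dual LP is:
  minimize  12y1 + 4y2 + 19y3
  subject to:
    y1 + 3y3 >= 5
    y2 + 2y3 >= 2
    y1, y2, y3 >= 0

Solving the primal: x* = (6.3333, 0).
  primal value c^T x* = 31.6667.
Solving the dual: y* = (0, 0, 1.6667).
  dual value b^T y* = 31.6667.
Strong duality: c^T x* = b^T y*. Confirmed.

31.6667


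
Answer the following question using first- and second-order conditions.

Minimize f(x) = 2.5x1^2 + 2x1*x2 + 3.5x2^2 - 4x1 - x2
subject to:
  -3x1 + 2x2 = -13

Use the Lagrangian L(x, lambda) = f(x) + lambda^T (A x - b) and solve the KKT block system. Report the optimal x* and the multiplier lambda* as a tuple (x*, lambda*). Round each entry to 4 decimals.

Form the Lagrangian:
  L(x, lambda) = (1/2) x^T Q x + c^T x + lambda^T (A x - b)
Stationarity (grad_x L = 0): Q x + c + A^T lambda = 0.
Primal feasibility: A x = b.

This gives the KKT block system:
  [ Q   A^T ] [ x     ]   [-c ]
  [ A    0  ] [ lambda ] = [ b ]

Solving the linear system:
  x*      = (3.243, -1.6355)
  lambda* = (2.9813)
  f(x*)   = 13.7103

x* = (3.243, -1.6355), lambda* = (2.9813)


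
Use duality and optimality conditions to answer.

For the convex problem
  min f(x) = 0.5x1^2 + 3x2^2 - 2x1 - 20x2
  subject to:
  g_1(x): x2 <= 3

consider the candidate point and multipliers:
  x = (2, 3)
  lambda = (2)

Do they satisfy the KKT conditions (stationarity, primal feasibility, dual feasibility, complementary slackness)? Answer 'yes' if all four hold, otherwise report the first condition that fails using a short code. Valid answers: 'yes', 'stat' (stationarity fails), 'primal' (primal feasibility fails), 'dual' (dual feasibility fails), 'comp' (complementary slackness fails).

Gradient of f: grad f(x) = Q x + c = (0, -2)
Constraint values g_i(x) = a_i^T x - b_i:
  g_1((2, 3)) = 0
Stationarity residual: grad f(x) + sum_i lambda_i a_i = (0, 0)
  -> stationarity OK
Primal feasibility (all g_i <= 0): OK
Dual feasibility (all lambda_i >= 0): OK
Complementary slackness (lambda_i * g_i(x) = 0 for all i): OK

Verdict: yes, KKT holds.

yes


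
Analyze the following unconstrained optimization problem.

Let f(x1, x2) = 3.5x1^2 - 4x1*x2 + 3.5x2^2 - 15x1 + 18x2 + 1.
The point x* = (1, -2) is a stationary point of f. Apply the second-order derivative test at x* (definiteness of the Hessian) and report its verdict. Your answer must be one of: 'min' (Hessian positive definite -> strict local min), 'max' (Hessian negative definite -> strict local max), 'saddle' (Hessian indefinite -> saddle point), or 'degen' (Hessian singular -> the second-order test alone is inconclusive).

Compute the Hessian H = grad^2 f:
  H = [[7, -4], [-4, 7]]
Verify stationarity: grad f(x*) = H x* + g = (0, 0).
Eigenvalues of H: 3, 11.
Both eigenvalues > 0, so H is positive definite -> x* is a strict local min.

min


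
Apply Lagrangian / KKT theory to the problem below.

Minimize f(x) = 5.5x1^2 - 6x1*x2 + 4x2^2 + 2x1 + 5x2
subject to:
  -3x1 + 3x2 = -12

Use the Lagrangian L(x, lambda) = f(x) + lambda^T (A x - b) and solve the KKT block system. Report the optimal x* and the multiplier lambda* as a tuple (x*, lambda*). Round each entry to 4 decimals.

Form the Lagrangian:
  L(x, lambda) = (1/2) x^T Q x + c^T x + lambda^T (A x - b)
Stationarity (grad_x L = 0): Q x + c + A^T lambda = 0.
Primal feasibility: A x = b.

This gives the KKT block system:
  [ Q   A^T ] [ x     ]   [-c ]
  [ A    0  ] [ lambda ] = [ b ]

Solving the linear system:
  x*      = (0.1429, -3.8571)
  lambda* = (8.9048)
  f(x*)   = 43.9286

x* = (0.1429, -3.8571), lambda* = (8.9048)


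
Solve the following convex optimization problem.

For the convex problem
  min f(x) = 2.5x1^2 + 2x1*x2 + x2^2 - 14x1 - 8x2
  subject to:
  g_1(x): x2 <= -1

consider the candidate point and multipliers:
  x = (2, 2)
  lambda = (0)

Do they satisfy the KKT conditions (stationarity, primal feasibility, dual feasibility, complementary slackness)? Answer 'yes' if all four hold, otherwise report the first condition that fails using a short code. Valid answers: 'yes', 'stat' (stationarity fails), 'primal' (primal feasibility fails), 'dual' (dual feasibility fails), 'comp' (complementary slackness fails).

Gradient of f: grad f(x) = Q x + c = (0, 0)
Constraint values g_i(x) = a_i^T x - b_i:
  g_1((2, 2)) = 3
Stationarity residual: grad f(x) + sum_i lambda_i a_i = (0, 0)
  -> stationarity OK
Primal feasibility (all g_i <= 0): FAILS
Dual feasibility (all lambda_i >= 0): OK
Complementary slackness (lambda_i * g_i(x) = 0 for all i): OK

Verdict: the first failing condition is primal_feasibility -> primal.

primal


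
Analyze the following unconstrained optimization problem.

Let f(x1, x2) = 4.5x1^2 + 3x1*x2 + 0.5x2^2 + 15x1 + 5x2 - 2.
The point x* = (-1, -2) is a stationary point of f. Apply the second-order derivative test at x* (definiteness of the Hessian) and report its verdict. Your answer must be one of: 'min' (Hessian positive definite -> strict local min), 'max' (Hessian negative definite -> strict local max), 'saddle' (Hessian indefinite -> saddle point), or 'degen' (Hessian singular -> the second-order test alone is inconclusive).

Compute the Hessian H = grad^2 f:
  H = [[9, 3], [3, 1]]
Verify stationarity: grad f(x*) = H x* + g = (0, 0).
Eigenvalues of H: 0, 10.
H has a zero eigenvalue (singular; positive semidefinite but not definite), so H is neither positive definite, negative definite, nor indefinite. The second-order test alone is inconclusive -> degen.
(Indeed, f is constant along the null direction of H through x*, so x* is not a strict local extremum.)

degen
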